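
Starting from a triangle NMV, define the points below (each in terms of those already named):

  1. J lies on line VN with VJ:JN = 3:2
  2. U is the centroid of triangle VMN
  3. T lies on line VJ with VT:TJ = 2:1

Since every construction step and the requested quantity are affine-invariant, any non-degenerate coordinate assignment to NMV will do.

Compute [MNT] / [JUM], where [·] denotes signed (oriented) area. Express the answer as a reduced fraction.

Set N = (0, 0), M = (1, 0), V = (0, 1); any affine frame gives the same invariant.
1. J lies on line VN with VJ:JN = 3:2 ⇒ J = (0, 2/5)
2. U is the centroid of triangle VMN ⇒ U = (1/3, 1/3)
3. T lies on line VJ with VT:TJ = 2:1 ⇒ T = (0, 3/5)
2·[MNT] = -3/5, 2·[JUM] = -1/15
[MNT]:[JUM] = -3/5:-1/15 = 9

[MNT]:[JUM] = 9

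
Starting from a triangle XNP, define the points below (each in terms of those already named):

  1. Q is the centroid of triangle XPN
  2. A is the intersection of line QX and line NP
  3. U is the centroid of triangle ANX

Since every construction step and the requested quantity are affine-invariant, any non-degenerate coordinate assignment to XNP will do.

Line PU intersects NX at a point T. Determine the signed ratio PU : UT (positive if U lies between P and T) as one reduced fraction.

PU:UT = 5

Assign X = (0, 0), N = (1, 0), P = (0, 1) — the answer is frame-independent, so this choice is without loss of generality.
1. Q is the centroid of triangle XPN ⇒ Q = (1/3, 1/3)
2. A is the intersection of line QX and line NP ⇒ A = (1/2, 1/2)
3. U is the centroid of triangle ANX ⇒ U = (1/2, 1/6)
line PU meets NX at T = (3/5, 0)
U = P + t·(T−P) with t = 5/6, so PU:UT = 5/6:1/6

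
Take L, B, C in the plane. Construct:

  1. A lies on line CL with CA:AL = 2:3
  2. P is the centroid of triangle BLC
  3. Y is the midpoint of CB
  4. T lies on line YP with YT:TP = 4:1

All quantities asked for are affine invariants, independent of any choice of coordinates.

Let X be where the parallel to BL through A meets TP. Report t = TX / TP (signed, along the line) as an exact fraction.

t = -7

Assign L = (0, 0), B = (1, 0), C = (0, 1) — the answer is frame-independent, so this choice is without loss of generality.
1. A lies on line CL with CA:AL = 2:3 ⇒ A = (0, 3/5)
2. P is the centroid of triangle BLC ⇒ P = (1/3, 1/3)
3. Y is the midpoint of CB ⇒ Y = (1/2, 1/2)
4. T lies on line YP with YT:TP = 4:1 ⇒ T = (11/30, 11/30)
through A parallel to BL: direction (-1, 0); meets TP at X = (3/5, 3/5)
X = T + t·(P−T) with t = -7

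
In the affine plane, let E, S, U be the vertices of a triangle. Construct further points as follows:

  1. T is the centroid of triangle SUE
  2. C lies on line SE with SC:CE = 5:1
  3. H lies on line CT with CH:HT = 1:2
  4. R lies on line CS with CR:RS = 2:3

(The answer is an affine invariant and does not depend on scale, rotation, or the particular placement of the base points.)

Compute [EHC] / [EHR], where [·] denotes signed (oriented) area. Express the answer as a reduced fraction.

Work in coordinates with E = (0, 0), S = (1, 0), U = (0, 1).
1. T is the centroid of triangle SUE ⇒ T = (1/3, 1/3)
2. C lies on line SE with SC:CE = 5:1 ⇒ C = (1/6, 0)
3. H lies on line CT with CH:HT = 1:2 ⇒ H = (2/9, 1/9)
4. R lies on line CS with CR:RS = 2:3 ⇒ R = (1/2, 0)
2·[EHC] = -1/54, 2·[EHR] = -1/18
[EHC]:[EHR] = -1/54:-1/18 = 1/3

[EHC]:[EHR] = 1/3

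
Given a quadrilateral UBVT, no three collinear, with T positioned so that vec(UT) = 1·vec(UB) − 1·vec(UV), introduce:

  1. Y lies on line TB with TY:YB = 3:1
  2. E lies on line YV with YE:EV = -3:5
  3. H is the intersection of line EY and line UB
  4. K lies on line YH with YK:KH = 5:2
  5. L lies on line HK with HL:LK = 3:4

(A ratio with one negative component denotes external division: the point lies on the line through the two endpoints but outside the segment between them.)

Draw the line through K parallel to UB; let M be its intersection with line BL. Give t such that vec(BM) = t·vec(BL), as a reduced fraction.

t = 7/3

Choose coordinates U = (0, 0), B = (1, 0), V = (0, 1), T = (1, -1).
1. Y lies on line TB with TY:YB = 3:1 ⇒ Y = (1, -1/4)
2. E lies on line YV with YE:EV = -3:5 ⇒ E = (5/2, -17/8)
3. H is the intersection of line EY and line UB ⇒ H = (4/5, 0)
4. K lies on line YH with YK:KH = 5:2 ⇒ K = (6/7, -1/14)
5. L lies on line HK with HL:LK = 3:4 ⇒ L = (202/245, -3/98)
through K parallel to UB: direction (1, 0); meets BL at M = (62/105, -1/14)
M = B + t·(L−B) with t = 7/3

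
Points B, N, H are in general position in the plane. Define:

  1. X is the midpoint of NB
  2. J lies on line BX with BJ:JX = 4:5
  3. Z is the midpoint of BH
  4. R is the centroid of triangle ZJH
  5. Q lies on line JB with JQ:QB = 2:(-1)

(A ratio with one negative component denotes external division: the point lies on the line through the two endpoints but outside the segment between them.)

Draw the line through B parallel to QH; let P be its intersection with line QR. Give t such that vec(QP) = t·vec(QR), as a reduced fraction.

t = 6/5

Assign B = (0, 0), N = (1, 0), H = (0, 1) — the answer is frame-independent, so this choice is without loss of generality.
1. X is the midpoint of NB ⇒ X = (1/2, 0)
2. J lies on line BX with BJ:JX = 4:5 ⇒ J = (2/9, 0)
3. Z is the midpoint of BH ⇒ Z = (0, 1/2)
4. R is the centroid of triangle ZJH ⇒ R = (2/27, 1/2)
5. Q lies on line JB with JQ:QB = 2:(-1) ⇒ Q = (-2/9, 0)
through B parallel to QH: direction (2/9, 1); meets QR at P = (2/15, 3/5)
P = Q + t·(R−Q) with t = 6/5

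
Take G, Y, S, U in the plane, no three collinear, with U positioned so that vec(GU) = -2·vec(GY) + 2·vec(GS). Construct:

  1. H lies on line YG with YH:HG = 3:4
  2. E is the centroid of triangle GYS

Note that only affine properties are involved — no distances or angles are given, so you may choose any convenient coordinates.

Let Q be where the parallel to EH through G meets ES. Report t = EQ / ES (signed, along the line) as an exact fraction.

t = -4

Set G = (0, 0), Y = (1, 0), S = (0, 1), U = (-2, 2); any affine frame gives the same invariant.
1. H lies on line YG with YH:HG = 3:4 ⇒ H = (4/7, 0)
2. E is the centroid of triangle GYS ⇒ E = (1/3, 1/3)
through G parallel to EH: direction (5/21, -1/3); meets ES at Q = (5/3, -7/3)
Q = E + t·(S−E) with t = -4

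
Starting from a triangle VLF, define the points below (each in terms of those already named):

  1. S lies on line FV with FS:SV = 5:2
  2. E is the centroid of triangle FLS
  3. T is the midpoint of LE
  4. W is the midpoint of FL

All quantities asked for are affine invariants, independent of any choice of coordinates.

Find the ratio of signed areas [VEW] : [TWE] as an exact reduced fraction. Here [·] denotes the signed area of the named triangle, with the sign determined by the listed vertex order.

Choose coordinates V = (0, 0), L = (1, 0), F = (0, 1).
1. S lies on line FV with FS:SV = 5:2 ⇒ S = (0, 2/7)
2. E is the centroid of triangle FLS ⇒ E = (1/3, 3/7)
3. T is the midpoint of LE ⇒ T = (2/3, 3/14)
4. W is the midpoint of FL ⇒ W = (1/2, 1/2)
2·[VEW] = -1/21, 2·[TWE] = 5/84
[VEW]:[TWE] = -1/21:5/84 = -4/5

[VEW]:[TWE] = -4/5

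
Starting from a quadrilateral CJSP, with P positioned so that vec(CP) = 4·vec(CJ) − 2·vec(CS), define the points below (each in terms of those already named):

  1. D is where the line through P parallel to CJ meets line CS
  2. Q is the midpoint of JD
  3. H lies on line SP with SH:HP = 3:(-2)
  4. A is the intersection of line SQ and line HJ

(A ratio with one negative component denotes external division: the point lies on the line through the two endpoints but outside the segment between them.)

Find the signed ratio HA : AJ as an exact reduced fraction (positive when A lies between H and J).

HA:AJ = -13

Assign C = (0, 0), J = (1, 0), S = (0, 1), P = (4, -2) — the answer is frame-independent, so this choice is without loss of generality.
1. D is where the line through P parallel to CJ meets line CS ⇒ D = (0, -2)
2. Q is the midpoint of JD ⇒ Q = (1/2, -1)
3. H lies on line SP with SH:HP = 3:(-2) ⇒ H = (12, -8)
4. A is the intersection of line SQ and line HJ ⇒ A = (1/12, 2/3)
A = H + t·(J−H) with t = 13/12, so HA:AJ = t:(1−t) = 13/12:-1/12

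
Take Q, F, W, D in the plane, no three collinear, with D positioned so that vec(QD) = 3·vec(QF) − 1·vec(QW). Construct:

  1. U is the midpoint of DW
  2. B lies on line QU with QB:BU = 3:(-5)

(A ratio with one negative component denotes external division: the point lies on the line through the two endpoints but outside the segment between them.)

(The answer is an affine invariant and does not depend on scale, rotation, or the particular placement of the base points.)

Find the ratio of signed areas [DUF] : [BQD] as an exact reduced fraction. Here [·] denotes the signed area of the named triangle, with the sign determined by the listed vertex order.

Assign Q = (0, 0), F = (1, 0), W = (0, 1), D = (3, -1) — the answer is frame-independent, so this choice is without loss of generality.
1. U is the midpoint of DW ⇒ U = (3/2, 0)
2. B lies on line QU with QB:BU = 3:(-5) ⇒ B = (-9/4, 0)
2·[DUF] = 1/2, 2·[BQD] = -9/4
[DUF]:[BQD] = 1/2:-9/4 = -2/9

[DUF]:[BQD] = -2/9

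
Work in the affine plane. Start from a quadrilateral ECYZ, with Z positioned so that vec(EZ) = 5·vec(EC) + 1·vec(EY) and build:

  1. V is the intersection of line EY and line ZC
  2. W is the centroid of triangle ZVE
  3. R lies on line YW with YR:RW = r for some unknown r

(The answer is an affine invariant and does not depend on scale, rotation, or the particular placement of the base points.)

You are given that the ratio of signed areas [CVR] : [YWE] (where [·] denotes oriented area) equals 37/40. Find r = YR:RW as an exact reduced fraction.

Choose coordinates E = (0, 0), C = (1, 0), Y = (0, 1), Z = (5, 1).
1. V is the intersection of line EY and line ZC ⇒ V = (0, -1/4)
2. W is the centroid of triangle ZVE ⇒ W = (5/3, 1/4)
3. With YR:RW = r, write λ = r/(r+1) so R = Y + λ·(W−Y); R is affine-linear in λ
Every point depending on R is an affine combination of R and λ-independent points, so each such coordinate is linear in λ; the λ² term in each signed area is a multiple of (W−Y)×(W−Y) = 0, so 2·[CVR] and 2·[YWE] are each linear in λ. Evaluating at λ=0 and λ=1:
  2·[CVR] = 7/6·λ − 5/4,   2·[YWE] = -5/3
So [CVR]:[YWE] = (7/6·λ − 5/4) / (-5/3). Setting this equal to 37/40:
  7/6·λ − 5/4 = 37/40·(-5/3)  ⇒  λ = -1/4
Then r = λ/(1−λ) = (-1/4)/(5/4) = -1/5. Check: with r = -1/5, R = (-5/12, 19/16) and [CVR]:[YWE] = 37/40 as required.

r = -1/5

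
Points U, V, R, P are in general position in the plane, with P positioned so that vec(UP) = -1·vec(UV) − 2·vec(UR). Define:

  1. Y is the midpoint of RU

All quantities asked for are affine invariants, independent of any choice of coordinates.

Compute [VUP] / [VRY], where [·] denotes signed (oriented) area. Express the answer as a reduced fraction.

Choose coordinates U = (0, 0), V = (1, 0), R = (0, 1), P = (-1, -2).
1. Y is the midpoint of RU ⇒ Y = (0, 1/2)
2·[VUP] = 2, 2·[VRY] = 1/2
[VUP]:[VRY] = 2:1/2 = 4

[VUP]:[VRY] = 4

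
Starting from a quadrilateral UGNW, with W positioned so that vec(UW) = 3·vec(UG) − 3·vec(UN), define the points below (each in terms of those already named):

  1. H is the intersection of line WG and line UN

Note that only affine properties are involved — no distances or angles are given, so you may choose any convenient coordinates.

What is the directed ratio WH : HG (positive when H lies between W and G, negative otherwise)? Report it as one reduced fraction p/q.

WH:HG = -3

Set U = (0, 0), G = (1, 0), N = (0, 1), W = (3, -3); any affine frame gives the same invariant.
1. H is the intersection of line WG and line UN ⇒ H = (0, 3/2)
H = W + t·(G−W) with t = 3/2, so WH:HG = t:(1−t) = 3/2:-1/2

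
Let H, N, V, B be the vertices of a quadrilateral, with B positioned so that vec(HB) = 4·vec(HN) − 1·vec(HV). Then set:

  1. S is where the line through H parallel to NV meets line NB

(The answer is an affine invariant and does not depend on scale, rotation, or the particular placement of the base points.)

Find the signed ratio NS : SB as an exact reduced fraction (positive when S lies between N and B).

NS:SB = -1/3

Assign H = (0, 0), N = (1, 0), V = (0, 1), B = (4, -1) — the answer is frame-independent, so this choice is without loss of generality.
1. S is where the line through H parallel to NV meets line NB ⇒ S = (-1/2, 1/2)
S = N + t·(B−N) with t = -1/2, so NS:SB = t:(1−t) = -1/2:3/2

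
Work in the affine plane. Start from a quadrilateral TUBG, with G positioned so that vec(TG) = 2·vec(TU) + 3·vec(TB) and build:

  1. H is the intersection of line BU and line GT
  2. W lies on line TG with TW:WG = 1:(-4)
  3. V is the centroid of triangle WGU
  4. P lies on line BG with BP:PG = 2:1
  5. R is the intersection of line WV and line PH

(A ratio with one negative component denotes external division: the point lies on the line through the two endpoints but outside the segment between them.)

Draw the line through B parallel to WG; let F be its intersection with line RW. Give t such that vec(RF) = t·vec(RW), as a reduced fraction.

t = 19/3

Work in coordinates with T = (0, 0), U = (1, 0), B = (0, 1), G = (2, 3).
1. H is the intersection of line BU and line GT ⇒ H = (2/5, 3/5)
2. W lies on line TG with TW:WG = 1:(-4) ⇒ W = (-2/3, -1)
3. V is the centroid of triangle WGU ⇒ V = (7/9, 2/3)
4. P lies on line BG with BP:PG = 2:1 ⇒ P = (4/3, 7/3)
5. R is the intersection of line WV and line PH ⇒ R = (-1/8, -3/8)
through B parallel to WG: direction (8/3, 4); meets RW at F = (-32/9, -13/3)
F = R + t·(W−R) with t = 19/3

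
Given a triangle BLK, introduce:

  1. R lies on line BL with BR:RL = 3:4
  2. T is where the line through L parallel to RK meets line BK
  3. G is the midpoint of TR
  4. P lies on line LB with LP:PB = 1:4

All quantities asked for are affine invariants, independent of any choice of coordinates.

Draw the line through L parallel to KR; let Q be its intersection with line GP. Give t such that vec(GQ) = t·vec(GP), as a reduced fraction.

Assign B = (0, 0), L = (1, 0), K = (0, 1) — the answer is frame-independent, so this choice is without loss of generality.
1. R lies on line BL with BR:RL = 3:4 ⇒ R = (3/7, 0)
2. T is where the line through L parallel to RK meets line BK ⇒ T = (0, 7/3)
3. G is the midpoint of TR ⇒ G = (3/14, 7/6)
4. P lies on line LB with LP:PB = 1:4 ⇒ P = (4/5, 0)
through L parallel to KR: direction (3/7, -1); meets GP at Q = (13/6, -49/18)
Q = G + t·(P−G) with t = 10/3

t = 10/3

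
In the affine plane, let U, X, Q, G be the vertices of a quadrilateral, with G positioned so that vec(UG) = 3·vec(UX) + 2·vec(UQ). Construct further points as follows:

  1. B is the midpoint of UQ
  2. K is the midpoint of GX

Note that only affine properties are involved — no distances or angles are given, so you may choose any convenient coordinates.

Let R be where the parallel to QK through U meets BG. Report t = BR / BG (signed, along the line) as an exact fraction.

t = -1/3

Assign U = (0, 0), X = (1, 0), Q = (0, 1), G = (3, 2) — the answer is frame-independent, so this choice is without loss of generality.
1. B is the midpoint of UQ ⇒ B = (0, 1/2)
2. K is the midpoint of GX ⇒ K = (2, 1)
through U parallel to QK: direction (2, 0); meets BG at R = (-1, 0)
R = B + t·(G−B) with t = -1/3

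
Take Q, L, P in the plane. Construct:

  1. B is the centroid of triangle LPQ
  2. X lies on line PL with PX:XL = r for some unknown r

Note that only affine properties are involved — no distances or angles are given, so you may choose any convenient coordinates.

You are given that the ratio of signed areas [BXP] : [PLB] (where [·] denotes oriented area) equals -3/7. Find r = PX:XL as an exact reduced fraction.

Set Q = (0, 0), L = (1, 0), P = (0, 1); any affine frame gives the same invariant.
1. B is the centroid of triangle LPQ ⇒ B = (1/3, 1/3)
2. With PX:XL = r, write λ = r/(r+1) so X = P + λ·(L−P); X is affine-linear in λ
Every point depending on X is an affine combination of X and λ-independent points, so each such coordinate is linear in λ; the λ² term in each signed area is a multiple of (L−P)×(L−P) = 0, so 2·[BXP] and 2·[PLB] are each linear in λ. Evaluating at λ=0 and λ=1:
  2·[BXP] = 1/3·λ,   2·[PLB] = -1/3
So [BXP]:[PLB] = (1/3·λ) / (-1/3). Setting this equal to -3/7:
  1/3·λ = -3/7·(-1/3)  ⇒  λ = 3/7
Then r = λ/(1−λ) = (3/7)/(4/7) = 3/4. Check: with r = 3/4, X = (3/7, 4/7) and [BXP]:[PLB] = -3/7 as required.

r = 3/4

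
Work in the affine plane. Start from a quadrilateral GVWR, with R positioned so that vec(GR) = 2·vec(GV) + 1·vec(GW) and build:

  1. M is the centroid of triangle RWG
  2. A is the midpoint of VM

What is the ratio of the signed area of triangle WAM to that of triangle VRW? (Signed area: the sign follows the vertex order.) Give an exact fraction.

Assign G = (0, 0), V = (1, 0), W = (0, 1), R = (2, 1) — the answer is frame-independent, so this choice is without loss of generality.
1. M is the centroid of triangle RWG ⇒ M = (2/3, 2/3)
2. A is the midpoint of VM ⇒ A = (5/6, 1/3)
2·[WAM] = 1/6, 2·[VRW] = 2
[WAM]:[VRW] = 1/6:2 = 1/12

[WAM]:[VRW] = 1/12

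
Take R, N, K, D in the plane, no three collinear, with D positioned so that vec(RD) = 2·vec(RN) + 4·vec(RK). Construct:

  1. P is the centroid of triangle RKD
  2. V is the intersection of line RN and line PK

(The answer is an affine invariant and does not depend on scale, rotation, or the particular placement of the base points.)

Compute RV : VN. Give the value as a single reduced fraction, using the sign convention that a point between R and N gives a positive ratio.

Choose coordinates R = (0, 0), N = (1, 0), K = (0, 1), D = (2, 4).
1. P is the centroid of triangle RKD ⇒ P = (2/3, 5/3)
2. V is the intersection of line RN and line PK ⇒ V = (-1, 0)
V = R + t·(N−R) with t = -1, so RV:VN = t:(1−t) = -1:2

RV:VN = -1/2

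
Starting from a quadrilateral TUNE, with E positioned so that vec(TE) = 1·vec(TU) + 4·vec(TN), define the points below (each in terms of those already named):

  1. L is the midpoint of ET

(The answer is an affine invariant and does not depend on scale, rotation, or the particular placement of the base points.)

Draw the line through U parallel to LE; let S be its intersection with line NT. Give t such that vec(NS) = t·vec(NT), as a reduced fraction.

Assign T = (0, 0), U = (1, 0), N = (0, 1), E = (1, 4) — the answer is frame-independent, so this choice is without loss of generality.
1. L is the midpoint of ET ⇒ L = (1/2, 2)
through U parallel to LE: direction (1/2, 2); meets NT at S = (0, -4)
S = N + t·(T−N) with t = 5

t = 5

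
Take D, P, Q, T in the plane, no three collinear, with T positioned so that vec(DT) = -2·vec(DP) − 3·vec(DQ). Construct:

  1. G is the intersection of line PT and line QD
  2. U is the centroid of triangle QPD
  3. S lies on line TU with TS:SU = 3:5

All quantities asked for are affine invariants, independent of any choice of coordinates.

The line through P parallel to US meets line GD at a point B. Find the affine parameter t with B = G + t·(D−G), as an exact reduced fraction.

t = -3/7

Set D = (0, 0), P = (1, 0), Q = (0, 1), T = (-2, -3); any affine frame gives the same invariant.
1. G is the intersection of line PT and line QD ⇒ G = (0, -1)
2. U is the centroid of triangle QPD ⇒ U = (1/3, 1/3)
3. S lies on line TU with TS:SU = 3:5 ⇒ S = (-9/8, -7/4)
through P parallel to US: direction (-35/24, -25/12); meets GD at B = (0, -10/7)
B = G + t·(D−G) with t = -3/7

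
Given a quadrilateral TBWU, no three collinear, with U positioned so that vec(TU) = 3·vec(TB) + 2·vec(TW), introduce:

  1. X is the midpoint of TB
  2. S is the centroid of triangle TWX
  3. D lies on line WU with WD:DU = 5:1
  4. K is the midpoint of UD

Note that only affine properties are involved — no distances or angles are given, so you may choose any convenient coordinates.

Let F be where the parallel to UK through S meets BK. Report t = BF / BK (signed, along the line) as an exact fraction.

t = 11/24

Work in coordinates with T = (0, 0), B = (1, 0), W = (0, 1), U = (3, 2).
1. X is the midpoint of TB ⇒ X = (1/2, 0)
2. S is the centroid of triangle TWX ⇒ S = (1/6, 1/3)
3. D lies on line WU with WD:DU = 5:1 ⇒ D = (5/2, 11/6)
4. K is the midpoint of UD ⇒ K = (11/4, 23/12)
through S parallel to UK: direction (-1/4, -1/12); meets BK at F = (173/96, 253/288)
F = B + t·(K−B) with t = 11/24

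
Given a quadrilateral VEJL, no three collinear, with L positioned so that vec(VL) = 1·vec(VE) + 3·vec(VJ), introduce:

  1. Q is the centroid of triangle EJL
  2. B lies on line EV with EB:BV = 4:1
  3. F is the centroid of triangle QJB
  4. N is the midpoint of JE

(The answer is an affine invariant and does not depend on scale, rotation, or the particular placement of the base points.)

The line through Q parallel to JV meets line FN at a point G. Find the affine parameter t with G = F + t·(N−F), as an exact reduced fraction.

Choose coordinates V = (0, 0), E = (1, 0), J = (0, 1), L = (1, 3).
1. Q is the centroid of triangle EJL ⇒ Q = (2/3, 4/3)
2. B lies on line EV with EB:BV = 4:1 ⇒ B = (1/5, 0)
3. F is the centroid of triangle QJB ⇒ F = (13/45, 7/9)
4. N is the midpoint of JE ⇒ N = (1/2, 1/2)
through Q parallel to JV: direction (0, -1); meets FN at G = (2/3, 16/57)
G = F + t·(N−F) with t = 34/19

t = 34/19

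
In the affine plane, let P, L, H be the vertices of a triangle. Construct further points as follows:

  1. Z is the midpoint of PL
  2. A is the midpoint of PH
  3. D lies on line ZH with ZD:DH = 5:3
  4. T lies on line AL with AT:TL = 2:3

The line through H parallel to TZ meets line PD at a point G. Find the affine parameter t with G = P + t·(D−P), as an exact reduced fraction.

Assign P = (0, 0), L = (1, 0), H = (0, 1) — the answer is frame-independent, so this choice is without loss of generality.
1. Z is the midpoint of PL ⇒ Z = (1/2, 0)
2. A is the midpoint of PH ⇒ A = (0, 1/2)
3. D lies on line ZH with ZD:DH = 5:3 ⇒ D = (3/16, 5/8)
4. T lies on line AL with AT:TL = 2:3 ⇒ T = (2/5, 3/10)
through H parallel to TZ: direction (1/10, -3/10); meets PD at G = (3/19, 10/19)
G = P + t·(D−P) with t = 16/19

t = 16/19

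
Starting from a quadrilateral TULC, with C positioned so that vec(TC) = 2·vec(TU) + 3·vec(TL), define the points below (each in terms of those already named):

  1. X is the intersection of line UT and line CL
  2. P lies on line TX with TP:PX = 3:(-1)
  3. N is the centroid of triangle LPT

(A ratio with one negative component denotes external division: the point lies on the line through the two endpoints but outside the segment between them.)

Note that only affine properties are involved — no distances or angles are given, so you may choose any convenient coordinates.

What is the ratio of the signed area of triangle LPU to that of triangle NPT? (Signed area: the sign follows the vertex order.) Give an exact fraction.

[LPU]:[NPT] = 5

Set T = (0, 0), U = (1, 0), L = (0, 1), C = (2, 3); any affine frame gives the same invariant.
1. X is the intersection of line UT and line CL ⇒ X = (-1, 0)
2. P lies on line TX with TP:PX = 3:(-1) ⇒ P = (-3/2, 0)
3. N is the centroid of triangle LPT ⇒ N = (-1/2, 1/3)
2·[LPU] = 5/2, 2·[NPT] = 1/2
[LPU]:[NPT] = 5/2:1/2 = 5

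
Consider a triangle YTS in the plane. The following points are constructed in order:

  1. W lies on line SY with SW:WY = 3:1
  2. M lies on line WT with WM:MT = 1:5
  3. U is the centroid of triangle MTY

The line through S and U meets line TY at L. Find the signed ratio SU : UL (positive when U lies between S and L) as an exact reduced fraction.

Work in coordinates with Y = (0, 0), T = (1, 0), S = (0, 1).
1. W lies on line SY with SW:WY = 3:1 ⇒ W = (0, 1/4)
2. M lies on line WT with WM:MT = 1:5 ⇒ M = (1/6, 5/24)
3. U is the centroid of triangle MTY ⇒ U = (7/18, 5/72)
line SU meets TY at L = (28/67, 0)
U = S + t·(L−S) with t = 67/72, so SU:UL = 67/72:5/72

SU:UL = 67/5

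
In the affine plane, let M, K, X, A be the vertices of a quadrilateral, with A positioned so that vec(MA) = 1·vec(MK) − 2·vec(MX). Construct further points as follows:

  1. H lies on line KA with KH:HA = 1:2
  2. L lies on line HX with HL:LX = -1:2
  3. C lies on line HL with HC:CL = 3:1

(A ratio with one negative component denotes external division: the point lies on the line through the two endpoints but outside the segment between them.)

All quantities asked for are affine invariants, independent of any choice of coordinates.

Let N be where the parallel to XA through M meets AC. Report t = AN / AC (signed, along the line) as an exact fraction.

Set M = (0, 0), K = (1, 0), X = (0, 1), A = (1, -2); any affine frame gives the same invariant.
1. H lies on line KA with KH:HA = 1:2 ⇒ H = (1, -2/3)
2. L lies on line HX with HL:LX = -1:2 ⇒ L = (2, -7/3)
3. C lies on line HL with HC:CL = 3:1 ⇒ C = (7/4, -23/12)
through M parallel to XA: direction (1, -3); meets AC at N = (19/28, -57/28)
N = A + t·(C−A) with t = -3/7

t = -3/7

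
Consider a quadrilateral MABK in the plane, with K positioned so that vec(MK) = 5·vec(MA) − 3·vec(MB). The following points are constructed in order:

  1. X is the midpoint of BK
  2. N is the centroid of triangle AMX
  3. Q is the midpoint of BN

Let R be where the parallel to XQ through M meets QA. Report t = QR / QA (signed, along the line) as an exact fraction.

t = 17

Assign M = (0, 0), A = (1, 0), B = (0, 1), K = (5, -3) — the answer is frame-independent, so this choice is without loss of generality.
1. X is the midpoint of BK ⇒ X = (5/2, -1)
2. N is the centroid of triangle AMX ⇒ N = (7/6, -1/3)
3. Q is the midpoint of BN ⇒ Q = (7/12, 1/3)
through M parallel to XQ: direction (-23/12, 4/3); meets QA at R = (23/3, -16/3)
R = Q + t·(A−Q) with t = 17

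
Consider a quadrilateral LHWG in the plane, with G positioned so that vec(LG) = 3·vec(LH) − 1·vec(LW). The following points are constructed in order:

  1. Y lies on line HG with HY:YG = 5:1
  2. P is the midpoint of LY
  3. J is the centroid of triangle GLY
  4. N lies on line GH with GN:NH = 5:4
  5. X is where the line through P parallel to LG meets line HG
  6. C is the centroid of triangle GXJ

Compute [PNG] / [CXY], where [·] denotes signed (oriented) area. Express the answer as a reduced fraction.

Work in coordinates with L = (0, 0), H = (1, 0), W = (0, 1), G = (3, -1).
1. Y lies on line HG with HY:YG = 5:1 ⇒ Y = (8/3, -5/6)
2. P is the midpoint of LY ⇒ P = (4/3, -5/12)
3. J is the centroid of triangle GLY ⇒ J = (17/9, -11/18)
4. N lies on line GH with GN:NH = 5:4 ⇒ N = (17/9, -4/9)
5. X is where the line through P parallel to LG meets line HG ⇒ X = (17/6, -11/12)
6. C is the centroid of triangle GXJ ⇒ C = (139/54, -91/108)
2·[PNG] = -5/18, 2·[CXY] = 1/108
[PNG]:[CXY] = -5/18:1/108 = -30

[PNG]:[CXY] = -30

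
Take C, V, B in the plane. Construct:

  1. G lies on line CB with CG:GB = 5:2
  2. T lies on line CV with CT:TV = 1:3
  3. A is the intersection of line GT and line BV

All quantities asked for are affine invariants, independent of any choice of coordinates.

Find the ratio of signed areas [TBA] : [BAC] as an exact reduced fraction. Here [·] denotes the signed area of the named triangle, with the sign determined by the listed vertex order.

Work in coordinates with C = (0, 0), V = (1, 0), B = (0, 1).
1. G lies on line CB with CG:GB = 5:2 ⇒ G = (0, 5/7)
2. T lies on line CV with CT:TV = 1:3 ⇒ T = (1/4, 0)
3. A is the intersection of line GT and line BV ⇒ A = (-2/13, 15/13)
2·[TBA] = 3/26, 2·[BAC] = 2/13
[TBA]:[BAC] = 3/26:2/13 = 3/4

[TBA]:[BAC] = 3/4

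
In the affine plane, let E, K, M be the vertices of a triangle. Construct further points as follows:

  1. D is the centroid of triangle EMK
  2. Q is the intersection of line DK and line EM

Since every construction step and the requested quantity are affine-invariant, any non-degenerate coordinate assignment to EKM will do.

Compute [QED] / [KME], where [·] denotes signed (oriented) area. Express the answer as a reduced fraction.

Set E = (0, 0), K = (1, 0), M = (0, 1); any affine frame gives the same invariant.
1. D is the centroid of triangle EMK ⇒ D = (1/3, 1/3)
2. Q is the intersection of line DK and line EM ⇒ Q = (0, 1/2)
2·[QED] = 1/6, 2·[KME] = 1
[QED]:[KME] = 1/6:1 = 1/6

[QED]:[KME] = 1/6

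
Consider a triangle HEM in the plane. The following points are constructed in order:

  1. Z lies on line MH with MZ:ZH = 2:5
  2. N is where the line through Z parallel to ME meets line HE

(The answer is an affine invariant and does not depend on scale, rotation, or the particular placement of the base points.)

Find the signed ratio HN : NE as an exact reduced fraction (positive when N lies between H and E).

Choose coordinates H = (0, 0), E = (1, 0), M = (0, 1).
1. Z lies on line MH with MZ:ZH = 2:5 ⇒ Z = (0, 5/7)
2. N is where the line through Z parallel to ME meets line HE ⇒ N = (5/7, 0)
N = H + t·(E−H) with t = 5/7, so HN:NE = t:(1−t) = 5/7:2/7

HN:NE = 5/2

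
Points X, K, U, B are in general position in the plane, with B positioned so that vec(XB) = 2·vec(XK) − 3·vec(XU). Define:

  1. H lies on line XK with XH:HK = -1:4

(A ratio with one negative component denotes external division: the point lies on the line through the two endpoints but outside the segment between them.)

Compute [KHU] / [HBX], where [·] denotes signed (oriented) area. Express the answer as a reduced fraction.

[KHU]:[HBX] = -4/3

Work in coordinates with X = (0, 0), K = (1, 0), U = (0, 1), B = (2, -3).
1. H lies on line XK with XH:HK = -1:4 ⇒ H = (-1/3, 0)
2·[KHU] = -4/3, 2·[HBX] = 1
[KHU]:[HBX] = -4/3:1 = -4/3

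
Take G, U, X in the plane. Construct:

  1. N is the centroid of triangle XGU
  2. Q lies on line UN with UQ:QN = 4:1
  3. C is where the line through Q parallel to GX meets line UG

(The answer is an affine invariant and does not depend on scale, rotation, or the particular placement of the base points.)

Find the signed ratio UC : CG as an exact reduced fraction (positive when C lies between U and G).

Set G = (0, 0), U = (1, 0), X = (0, 1); any affine frame gives the same invariant.
1. N is the centroid of triangle XGU ⇒ N = (1/3, 1/3)
2. Q lies on line UN with UQ:QN = 4:1 ⇒ Q = (7/15, 4/15)
3. C is where the line through Q parallel to GX meets line UG ⇒ C = (7/15, 0)
C = U + t·(G−U) with t = 8/15, so UC:CG = t:(1−t) = 8/15:7/15

UC:CG = 8/7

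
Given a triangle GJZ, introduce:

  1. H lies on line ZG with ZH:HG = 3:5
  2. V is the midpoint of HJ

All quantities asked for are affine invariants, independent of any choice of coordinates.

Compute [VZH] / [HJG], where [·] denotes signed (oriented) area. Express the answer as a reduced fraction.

Choose coordinates G = (0, 0), J = (1, 0), Z = (0, 1).
1. H lies on line ZG with ZH:HG = 3:5 ⇒ H = (0, 5/8)
2. V is the midpoint of HJ ⇒ V = (1/2, 5/16)
2·[VZH] = 3/16, 2·[HJG] = -5/8
[VZH]:[HJG] = 3/16:-5/8 = -3/10

[VZH]:[HJG] = -3/10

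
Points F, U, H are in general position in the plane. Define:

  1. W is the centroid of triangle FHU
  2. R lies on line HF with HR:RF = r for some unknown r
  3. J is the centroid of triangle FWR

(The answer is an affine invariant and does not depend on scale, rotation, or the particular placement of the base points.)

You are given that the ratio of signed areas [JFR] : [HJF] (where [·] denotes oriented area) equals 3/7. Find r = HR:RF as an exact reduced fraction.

r = 4/3

Choose coordinates F = (0, 0), U = (1, 0), H = (0, 1).
1. W is the centroid of triangle FHU ⇒ W = (1/3, 1/3)
2. With HR:RF = r, write λ = r/(r+1) so R = H + λ·(F−H); R is affine-linear in λ
3. J is the centroid of triangle FWR ⇒ J is an affine combination of earlier points and hence also affine-linear in λ
Every point depending on R is an affine combination of R and λ-independent points, so each such coordinate is linear in λ; the λ² term in each signed area is a multiple of (F−H)×(F−H) = 0, so 2·[JFR] and 2·[HJF] are each linear in λ. Evaluating at λ=0 and λ=1:
  2·[JFR] = 1/9·λ − 1/9,   2·[HJF] = -1/9
So [JFR]:[HJF] = (1/9·λ − 1/9) / (-1/9). Setting this equal to 3/7:
  1/9·λ − 1/9 = 3/7·(-1/9)  ⇒  λ = 4/7
Then r = λ/(1−λ) = (4/7)/(3/7) = 4/3. Check: with r = 4/3, R = (0, 3/7) and [JFR]:[HJF] = 3/7 as required.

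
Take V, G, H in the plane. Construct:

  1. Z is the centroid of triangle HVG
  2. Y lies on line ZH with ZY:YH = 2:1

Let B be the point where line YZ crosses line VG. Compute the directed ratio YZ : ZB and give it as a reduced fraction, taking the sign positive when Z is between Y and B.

Set V = (0, 0), G = (1, 0), H = (0, 1); any affine frame gives the same invariant.
1. Z is the centroid of triangle HVG ⇒ Z = (1/3, 1/3)
2. Y lies on line ZH with ZY:YH = 2:1 ⇒ Y = (1/9, 7/9)
line YZ meets VG at B = (1/2, 0)
Z = Y + t·(B−Y) with t = 4/7, so YZ:ZB = 4/7:3/7

YZ:ZB = 4/3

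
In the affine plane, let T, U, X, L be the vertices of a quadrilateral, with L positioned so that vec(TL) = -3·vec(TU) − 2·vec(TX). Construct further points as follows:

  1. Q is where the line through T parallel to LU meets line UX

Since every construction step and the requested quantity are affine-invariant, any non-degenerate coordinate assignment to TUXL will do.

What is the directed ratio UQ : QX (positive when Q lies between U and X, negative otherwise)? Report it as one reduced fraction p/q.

UQ:QX = 1/2

Choose coordinates T = (0, 0), U = (1, 0), X = (0, 1), L = (-3, -2).
1. Q is where the line through T parallel to LU meets line UX ⇒ Q = (2/3, 1/3)
Q = U + t·(X−U) with t = 1/3, so UQ:QX = t:(1−t) = 1/3:2/3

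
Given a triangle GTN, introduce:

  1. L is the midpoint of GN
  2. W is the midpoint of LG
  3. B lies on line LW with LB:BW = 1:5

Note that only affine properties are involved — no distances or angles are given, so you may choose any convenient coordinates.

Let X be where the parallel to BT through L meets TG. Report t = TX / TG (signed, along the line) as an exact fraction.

Assign G = (0, 0), T = (1, 0), N = (0, 1) — the answer is frame-independent, so this choice is without loss of generality.
1. L is the midpoint of GN ⇒ L = (0, 1/2)
2. W is the midpoint of LG ⇒ W = (0, 1/4)
3. B lies on line LW with LB:BW = 1:5 ⇒ B = (0, 11/24)
through L parallel to BT: direction (1, -11/24); meets TG at X = (12/11, 0)
X = T + t·(G−T) with t = -1/11

t = -1/11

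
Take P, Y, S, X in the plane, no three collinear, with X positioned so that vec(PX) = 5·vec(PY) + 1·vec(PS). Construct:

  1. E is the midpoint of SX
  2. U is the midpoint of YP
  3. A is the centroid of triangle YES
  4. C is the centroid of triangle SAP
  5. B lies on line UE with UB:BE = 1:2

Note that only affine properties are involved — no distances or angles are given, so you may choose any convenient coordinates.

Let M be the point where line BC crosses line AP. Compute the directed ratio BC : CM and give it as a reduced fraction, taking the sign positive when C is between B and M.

Work in coordinates with P = (0, 0), Y = (1, 0), S = (0, 1), X = (5, 1).
1. E is the midpoint of SX ⇒ E = (5/2, 1)
2. U is the midpoint of YP ⇒ U = (1/2, 0)
3. A is the centroid of triangle YES ⇒ A = (7/6, 2/3)
4. C is the centroid of triangle SAP ⇒ C = (7/18, 5/9)
5. B lies on line UE with UB:BE = 1:2 ⇒ B = (7/6, 1/3)
line BC meets AP at M = (7/9, 4/9)
C = B + t·(M−B) with t = 2, so BC:CM = 2:-1

BC:CM = -2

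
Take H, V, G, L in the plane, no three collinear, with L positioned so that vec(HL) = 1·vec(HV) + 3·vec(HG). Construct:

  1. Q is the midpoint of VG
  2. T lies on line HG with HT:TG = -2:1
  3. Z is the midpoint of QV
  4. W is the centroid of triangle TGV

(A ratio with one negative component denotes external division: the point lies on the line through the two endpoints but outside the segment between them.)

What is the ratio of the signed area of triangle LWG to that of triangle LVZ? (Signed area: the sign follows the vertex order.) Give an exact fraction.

[LWG]:[LVZ] = 8/9

Set H = (0, 0), V = (1, 0), G = (0, 1), L = (1, 3); any affine frame gives the same invariant.
1. Q is the midpoint of VG ⇒ Q = (1/2, 1/2)
2. T lies on line HG with HT:TG = -2:1 ⇒ T = (0, 2)
3. Z is the midpoint of QV ⇒ Z = (3/4, 1/4)
4. W is the centroid of triangle TGV ⇒ W = (1/3, 1)
2·[LWG] = -2/3, 2·[LVZ] = -3/4
[LWG]:[LVZ] = -2/3:-3/4 = 8/9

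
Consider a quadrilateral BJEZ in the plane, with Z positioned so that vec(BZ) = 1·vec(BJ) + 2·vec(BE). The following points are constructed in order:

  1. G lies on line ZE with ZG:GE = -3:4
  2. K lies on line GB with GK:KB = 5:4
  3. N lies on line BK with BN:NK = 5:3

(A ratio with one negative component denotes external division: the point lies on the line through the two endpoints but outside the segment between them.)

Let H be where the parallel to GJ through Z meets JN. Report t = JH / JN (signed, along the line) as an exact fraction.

Choose coordinates B = (0, 0), J = (1, 0), E = (0, 1), Z = (1, 2).
1. G lies on line ZE with ZG:GE = -3:4 ⇒ G = (4, 5)
2. K lies on line GB with GK:KB = 5:4 ⇒ K = (16/9, 20/9)
3. N lies on line BK with BN:NK = 5:3 ⇒ N = (10/9, 25/18)
through Z parallel to GJ: direction (-3, -5); meets JN at H = (77/65, 30/13)
H = J + t·(N−J) with t = 108/65

t = 108/65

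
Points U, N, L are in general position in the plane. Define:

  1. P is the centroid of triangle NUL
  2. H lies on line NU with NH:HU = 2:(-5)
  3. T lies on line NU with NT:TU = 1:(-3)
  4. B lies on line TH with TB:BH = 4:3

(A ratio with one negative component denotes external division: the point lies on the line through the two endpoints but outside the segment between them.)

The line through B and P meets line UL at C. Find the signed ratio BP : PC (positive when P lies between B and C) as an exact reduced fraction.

BP:PC = 53/14

Assign U = (0, 0), N = (1, 0), L = (0, 1) — the answer is frame-independent, so this choice is without loss of generality.
1. P is the centroid of triangle NUL ⇒ P = (1/3, 1/3)
2. H lies on line NU with NH:HU = 2:(-5) ⇒ H = (5/3, 0)
3. T lies on line NU with NT:TU = 1:(-3) ⇒ T = (3/2, 0)
4. B lies on line TH with TB:BH = 4:3 ⇒ B = (67/42, 0)
line BP meets UL at C = (0, 67/159)
P = B + t·(C−B) with t = 53/67, so BP:PC = 53/67:14/67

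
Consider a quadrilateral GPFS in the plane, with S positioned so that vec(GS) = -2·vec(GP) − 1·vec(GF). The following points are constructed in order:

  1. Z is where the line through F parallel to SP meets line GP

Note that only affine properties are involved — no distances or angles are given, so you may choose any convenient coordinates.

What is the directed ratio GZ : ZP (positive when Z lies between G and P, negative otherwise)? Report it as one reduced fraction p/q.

Set G = (0, 0), P = (1, 0), F = (0, 1), S = (-2, -1); any affine frame gives the same invariant.
1. Z is where the line through F parallel to SP meets line GP ⇒ Z = (-3, 0)
Z = G + t·(P−G) with t = -3, so GZ:ZP = t:(1−t) = -3:4

GZ:ZP = -3/4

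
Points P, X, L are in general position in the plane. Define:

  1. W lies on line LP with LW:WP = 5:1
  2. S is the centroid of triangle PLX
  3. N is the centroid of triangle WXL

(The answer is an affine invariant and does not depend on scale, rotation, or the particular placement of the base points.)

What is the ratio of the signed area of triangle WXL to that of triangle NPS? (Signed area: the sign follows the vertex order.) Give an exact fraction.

[WXL]:[NPS] = 45

Choose coordinates P = (0, 0), X = (1, 0), L = (0, 1).
1. W lies on line LP with LW:WP = 5:1 ⇒ W = (0, 1/6)
2. S is the centroid of triangle PLX ⇒ S = (1/3, 1/3)
3. N is the centroid of triangle WXL ⇒ N = (1/3, 7/18)
2·[WXL] = 5/6, 2·[NPS] = 1/54
[WXL]:[NPS] = 5/6:1/54 = 45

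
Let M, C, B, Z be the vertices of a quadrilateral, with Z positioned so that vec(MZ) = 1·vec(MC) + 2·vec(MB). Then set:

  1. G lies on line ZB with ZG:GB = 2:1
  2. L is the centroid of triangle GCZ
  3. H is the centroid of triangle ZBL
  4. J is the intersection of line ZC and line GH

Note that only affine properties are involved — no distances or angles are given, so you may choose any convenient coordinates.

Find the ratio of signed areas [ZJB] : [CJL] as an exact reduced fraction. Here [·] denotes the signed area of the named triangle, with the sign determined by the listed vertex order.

Choose coordinates M = (0, 0), C = (1, 0), B = (0, 1), Z = (1, 2).
1. G lies on line ZB with ZG:GB = 2:1 ⇒ G = (1/3, 4/3)
2. L is the centroid of triangle GCZ ⇒ L = (7/9, 10/9)
3. H is the centroid of triangle ZBL ⇒ H = (16/27, 37/27)
4. J is the intersection of line ZC and line GH ⇒ J = (1, 10/7)
2·[ZJB] = -4/7, 2·[CJL] = 20/63
[ZJB]:[CJL] = -4/7:20/63 = -9/5

[ZJB]:[CJL] = -9/5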